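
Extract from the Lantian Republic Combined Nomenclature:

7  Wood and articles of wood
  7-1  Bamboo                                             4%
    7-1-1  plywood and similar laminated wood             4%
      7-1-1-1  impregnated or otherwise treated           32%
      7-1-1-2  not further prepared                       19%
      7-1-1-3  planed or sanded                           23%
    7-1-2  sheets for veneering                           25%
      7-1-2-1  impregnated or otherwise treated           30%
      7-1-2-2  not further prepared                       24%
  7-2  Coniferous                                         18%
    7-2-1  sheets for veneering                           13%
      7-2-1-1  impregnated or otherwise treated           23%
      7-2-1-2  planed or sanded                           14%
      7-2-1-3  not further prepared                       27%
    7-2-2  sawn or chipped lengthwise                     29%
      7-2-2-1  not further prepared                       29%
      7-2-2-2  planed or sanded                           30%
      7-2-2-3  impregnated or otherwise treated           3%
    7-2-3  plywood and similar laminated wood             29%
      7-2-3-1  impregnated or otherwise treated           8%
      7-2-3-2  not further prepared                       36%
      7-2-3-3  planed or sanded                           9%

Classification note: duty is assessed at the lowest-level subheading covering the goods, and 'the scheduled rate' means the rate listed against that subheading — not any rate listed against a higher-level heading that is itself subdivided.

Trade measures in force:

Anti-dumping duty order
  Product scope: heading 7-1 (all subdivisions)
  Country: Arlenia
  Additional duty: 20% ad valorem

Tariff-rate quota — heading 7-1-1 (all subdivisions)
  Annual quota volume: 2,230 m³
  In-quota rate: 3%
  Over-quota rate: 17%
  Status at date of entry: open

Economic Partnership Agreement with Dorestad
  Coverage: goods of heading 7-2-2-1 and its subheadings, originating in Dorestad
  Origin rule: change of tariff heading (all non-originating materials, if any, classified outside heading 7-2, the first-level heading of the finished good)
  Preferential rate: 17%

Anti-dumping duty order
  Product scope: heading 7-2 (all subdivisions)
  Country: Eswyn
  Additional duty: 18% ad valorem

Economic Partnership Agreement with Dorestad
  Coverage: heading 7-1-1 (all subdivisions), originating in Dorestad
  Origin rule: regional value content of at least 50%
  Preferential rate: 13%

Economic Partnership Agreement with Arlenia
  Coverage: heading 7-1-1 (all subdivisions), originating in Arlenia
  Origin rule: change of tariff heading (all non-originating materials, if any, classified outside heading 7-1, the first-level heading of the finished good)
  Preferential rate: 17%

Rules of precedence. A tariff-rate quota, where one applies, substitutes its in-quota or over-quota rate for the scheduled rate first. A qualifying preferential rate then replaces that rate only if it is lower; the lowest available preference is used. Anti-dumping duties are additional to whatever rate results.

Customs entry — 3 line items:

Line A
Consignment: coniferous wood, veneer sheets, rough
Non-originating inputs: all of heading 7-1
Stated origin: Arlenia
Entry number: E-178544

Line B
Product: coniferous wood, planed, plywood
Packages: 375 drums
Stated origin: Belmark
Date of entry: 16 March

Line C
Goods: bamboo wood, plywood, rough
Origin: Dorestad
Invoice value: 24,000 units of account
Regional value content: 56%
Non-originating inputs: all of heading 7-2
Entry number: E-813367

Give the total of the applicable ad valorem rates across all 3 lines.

Line A: coniferous → 7-2; veneer sheets → 7-2-1; rough → 7-2-1-3. Scheduled 27%. Arlenia agreement on 7-1-1: 7-2-1-3 not covered. → 27%.
Line B: coniferous → 7-2; plywood → 7-2-3; planed → 7-2-3-3. Scheduled 9%. No special measure applies. → 9%.
Line C: bamboo → 7-1; plywood → 7-1-1; rough → 7-1-1-2. Scheduled 19%. quota on 7-1-1 open → in-quota 3%; Dorestad agreement on 7-2-2-1: 7-1-1-2 not covered; Dorestad agreement on 7-1-1: RVC ≥ 50% → 13% available; preference 13% not lower than 3% → no reduction. → 3%.
Sum: 27% + 9% + 3% = 39%.

39%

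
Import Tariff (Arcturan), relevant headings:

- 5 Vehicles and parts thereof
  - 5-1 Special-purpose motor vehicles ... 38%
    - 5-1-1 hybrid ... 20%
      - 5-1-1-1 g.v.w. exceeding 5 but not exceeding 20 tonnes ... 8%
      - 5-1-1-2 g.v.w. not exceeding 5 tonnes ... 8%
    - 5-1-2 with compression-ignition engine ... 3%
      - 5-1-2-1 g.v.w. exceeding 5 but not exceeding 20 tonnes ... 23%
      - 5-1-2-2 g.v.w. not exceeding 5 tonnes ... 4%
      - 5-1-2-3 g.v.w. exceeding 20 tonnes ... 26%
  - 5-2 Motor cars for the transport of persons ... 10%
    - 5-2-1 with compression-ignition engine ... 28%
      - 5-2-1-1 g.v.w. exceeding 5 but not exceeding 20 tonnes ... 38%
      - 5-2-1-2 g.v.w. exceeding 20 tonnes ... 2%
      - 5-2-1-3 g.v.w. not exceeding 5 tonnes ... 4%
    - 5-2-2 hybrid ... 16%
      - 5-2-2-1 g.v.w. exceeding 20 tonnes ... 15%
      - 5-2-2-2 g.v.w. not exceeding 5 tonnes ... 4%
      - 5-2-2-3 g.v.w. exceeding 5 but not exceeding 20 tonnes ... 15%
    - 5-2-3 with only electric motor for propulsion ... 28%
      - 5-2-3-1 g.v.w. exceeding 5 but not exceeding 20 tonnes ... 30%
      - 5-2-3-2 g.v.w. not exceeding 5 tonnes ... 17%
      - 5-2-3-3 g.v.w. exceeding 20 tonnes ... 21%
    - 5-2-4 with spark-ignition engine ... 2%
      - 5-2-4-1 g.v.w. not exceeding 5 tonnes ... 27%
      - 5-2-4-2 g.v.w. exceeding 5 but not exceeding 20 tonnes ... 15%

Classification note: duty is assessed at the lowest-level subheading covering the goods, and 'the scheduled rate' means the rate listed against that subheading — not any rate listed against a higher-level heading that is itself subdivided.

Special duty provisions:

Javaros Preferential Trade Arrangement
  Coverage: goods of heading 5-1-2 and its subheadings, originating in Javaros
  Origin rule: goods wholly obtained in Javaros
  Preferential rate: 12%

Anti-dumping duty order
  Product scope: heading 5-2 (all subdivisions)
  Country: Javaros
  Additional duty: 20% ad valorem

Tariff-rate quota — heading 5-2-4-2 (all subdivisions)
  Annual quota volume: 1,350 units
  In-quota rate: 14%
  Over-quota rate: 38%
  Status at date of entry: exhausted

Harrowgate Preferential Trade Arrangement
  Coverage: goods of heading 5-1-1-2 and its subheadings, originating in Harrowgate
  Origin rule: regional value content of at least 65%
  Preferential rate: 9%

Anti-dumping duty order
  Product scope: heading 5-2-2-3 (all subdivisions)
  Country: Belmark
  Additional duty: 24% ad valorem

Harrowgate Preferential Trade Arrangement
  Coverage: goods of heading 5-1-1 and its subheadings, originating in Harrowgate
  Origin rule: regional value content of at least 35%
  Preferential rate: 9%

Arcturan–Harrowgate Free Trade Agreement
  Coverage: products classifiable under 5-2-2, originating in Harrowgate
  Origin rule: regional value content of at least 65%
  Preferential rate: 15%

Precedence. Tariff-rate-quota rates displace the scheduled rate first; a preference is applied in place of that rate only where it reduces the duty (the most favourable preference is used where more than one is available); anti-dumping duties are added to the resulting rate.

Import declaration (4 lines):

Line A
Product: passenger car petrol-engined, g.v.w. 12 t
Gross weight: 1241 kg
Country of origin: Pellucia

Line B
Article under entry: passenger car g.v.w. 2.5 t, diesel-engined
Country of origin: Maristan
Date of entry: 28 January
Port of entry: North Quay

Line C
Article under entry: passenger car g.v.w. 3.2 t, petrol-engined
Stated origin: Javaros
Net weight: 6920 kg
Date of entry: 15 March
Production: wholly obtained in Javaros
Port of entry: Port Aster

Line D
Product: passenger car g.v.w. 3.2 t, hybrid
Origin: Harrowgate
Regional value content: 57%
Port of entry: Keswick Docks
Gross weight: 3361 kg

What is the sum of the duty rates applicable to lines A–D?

93%

Line A: passenger car → 5-2; petrol-engined → 5-2-4; g.v.w. 12 t → 5-2-4-2. Scheduled 15%. quota on 5-2-4-2 exhausted → over-quota 38%. → 38%.
Line B: passenger car → 5-2; diesel-engined → 5-2-1; g.v.w. 2.5 t → 5-2-1-3. Scheduled 4%. No special measure applies. → 4%.
Line C: passenger car → 5-2; petrol-engined → 5-2-4; g.v.w. 3.2 t → 5-2-4-1. Scheduled 27%. Javaros agreement on 5-1-2: 5-2-4-1 not covered; anti-dumping (Javaros, 5-2): +20%; total 27% + 20% = 47%. → 47%.
Line D: passenger car → 5-2; hybrid → 5-2-2; g.v.w. 3.2 t → 5-2-2-2. Scheduled 4%. Harrowgate agreement on 5-1-1-2: 5-2-2-2 not covered; Harrowgate agreement on 5-1-1: 5-2-2-2 not covered; Harrowgate agreement on 5-2-2: RVC < 65%. → 4%.
Sum: 38% + 4% + 47% + 4% = 93%.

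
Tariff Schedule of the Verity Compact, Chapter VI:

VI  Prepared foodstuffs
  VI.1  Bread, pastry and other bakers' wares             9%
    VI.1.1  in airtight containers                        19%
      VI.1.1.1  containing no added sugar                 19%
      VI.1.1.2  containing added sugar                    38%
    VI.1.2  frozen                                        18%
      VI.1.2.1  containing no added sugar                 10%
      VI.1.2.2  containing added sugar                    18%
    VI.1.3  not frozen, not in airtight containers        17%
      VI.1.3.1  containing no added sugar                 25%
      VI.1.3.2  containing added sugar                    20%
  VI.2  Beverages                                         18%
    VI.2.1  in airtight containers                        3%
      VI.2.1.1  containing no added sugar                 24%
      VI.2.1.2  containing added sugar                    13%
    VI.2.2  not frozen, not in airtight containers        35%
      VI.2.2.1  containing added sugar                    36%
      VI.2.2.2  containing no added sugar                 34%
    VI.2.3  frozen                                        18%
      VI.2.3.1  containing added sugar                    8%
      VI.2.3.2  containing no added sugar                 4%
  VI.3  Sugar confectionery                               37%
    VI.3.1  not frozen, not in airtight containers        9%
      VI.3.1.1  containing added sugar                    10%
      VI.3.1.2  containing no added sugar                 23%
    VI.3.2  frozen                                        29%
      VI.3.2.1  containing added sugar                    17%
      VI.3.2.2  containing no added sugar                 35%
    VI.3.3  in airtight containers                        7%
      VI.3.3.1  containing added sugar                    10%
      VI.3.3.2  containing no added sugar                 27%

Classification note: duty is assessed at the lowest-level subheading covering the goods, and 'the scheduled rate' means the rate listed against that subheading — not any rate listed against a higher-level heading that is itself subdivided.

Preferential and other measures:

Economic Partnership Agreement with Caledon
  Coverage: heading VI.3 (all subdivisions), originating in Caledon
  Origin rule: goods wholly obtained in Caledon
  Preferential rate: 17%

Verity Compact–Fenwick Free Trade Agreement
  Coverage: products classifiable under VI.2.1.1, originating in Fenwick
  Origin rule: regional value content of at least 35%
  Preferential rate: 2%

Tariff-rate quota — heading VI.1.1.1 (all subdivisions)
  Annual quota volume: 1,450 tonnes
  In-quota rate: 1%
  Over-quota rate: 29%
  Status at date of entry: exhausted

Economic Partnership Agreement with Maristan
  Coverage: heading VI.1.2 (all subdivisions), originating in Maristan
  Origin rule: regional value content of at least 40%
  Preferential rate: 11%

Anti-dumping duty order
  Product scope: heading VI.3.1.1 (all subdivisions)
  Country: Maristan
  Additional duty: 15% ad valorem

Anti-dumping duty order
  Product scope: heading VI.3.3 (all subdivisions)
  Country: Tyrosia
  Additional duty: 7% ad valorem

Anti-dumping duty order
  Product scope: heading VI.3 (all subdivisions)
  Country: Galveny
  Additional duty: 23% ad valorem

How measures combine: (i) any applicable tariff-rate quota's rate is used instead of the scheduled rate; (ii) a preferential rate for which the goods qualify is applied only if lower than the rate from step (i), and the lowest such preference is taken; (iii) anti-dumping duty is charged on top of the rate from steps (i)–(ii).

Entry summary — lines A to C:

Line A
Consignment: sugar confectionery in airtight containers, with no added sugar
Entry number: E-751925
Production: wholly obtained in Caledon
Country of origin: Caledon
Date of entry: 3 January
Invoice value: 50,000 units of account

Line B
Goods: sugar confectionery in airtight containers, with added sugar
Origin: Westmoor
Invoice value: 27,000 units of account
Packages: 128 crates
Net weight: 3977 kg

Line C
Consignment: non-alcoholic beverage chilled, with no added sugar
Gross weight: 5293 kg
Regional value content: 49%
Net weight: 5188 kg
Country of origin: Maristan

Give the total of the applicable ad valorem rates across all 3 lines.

61%

Line A: sugar confectionery → VI.3; in airtight containers → VI.3.3; with no added sugar → VI.3.3.2. Scheduled 27%. Caledon agreement on VI.3: wholly obtained → 17% available; preferential 17%. → 17%.
Line B: sugar confectionery → VI.3; in airtight containers → VI.3.3; with added sugar → VI.3.3.1. Scheduled 10%. No special measure applies. → 10%.
Line C: non-alcoholic beverage → VI.2; chilled → VI.2.2; with no added sugar → VI.2.2.2. Scheduled 34%. Maristan agreement on VI.1.2: VI.2.2.2 not covered. → 34%.
Sum: 17% + 10% + 34% = 61%.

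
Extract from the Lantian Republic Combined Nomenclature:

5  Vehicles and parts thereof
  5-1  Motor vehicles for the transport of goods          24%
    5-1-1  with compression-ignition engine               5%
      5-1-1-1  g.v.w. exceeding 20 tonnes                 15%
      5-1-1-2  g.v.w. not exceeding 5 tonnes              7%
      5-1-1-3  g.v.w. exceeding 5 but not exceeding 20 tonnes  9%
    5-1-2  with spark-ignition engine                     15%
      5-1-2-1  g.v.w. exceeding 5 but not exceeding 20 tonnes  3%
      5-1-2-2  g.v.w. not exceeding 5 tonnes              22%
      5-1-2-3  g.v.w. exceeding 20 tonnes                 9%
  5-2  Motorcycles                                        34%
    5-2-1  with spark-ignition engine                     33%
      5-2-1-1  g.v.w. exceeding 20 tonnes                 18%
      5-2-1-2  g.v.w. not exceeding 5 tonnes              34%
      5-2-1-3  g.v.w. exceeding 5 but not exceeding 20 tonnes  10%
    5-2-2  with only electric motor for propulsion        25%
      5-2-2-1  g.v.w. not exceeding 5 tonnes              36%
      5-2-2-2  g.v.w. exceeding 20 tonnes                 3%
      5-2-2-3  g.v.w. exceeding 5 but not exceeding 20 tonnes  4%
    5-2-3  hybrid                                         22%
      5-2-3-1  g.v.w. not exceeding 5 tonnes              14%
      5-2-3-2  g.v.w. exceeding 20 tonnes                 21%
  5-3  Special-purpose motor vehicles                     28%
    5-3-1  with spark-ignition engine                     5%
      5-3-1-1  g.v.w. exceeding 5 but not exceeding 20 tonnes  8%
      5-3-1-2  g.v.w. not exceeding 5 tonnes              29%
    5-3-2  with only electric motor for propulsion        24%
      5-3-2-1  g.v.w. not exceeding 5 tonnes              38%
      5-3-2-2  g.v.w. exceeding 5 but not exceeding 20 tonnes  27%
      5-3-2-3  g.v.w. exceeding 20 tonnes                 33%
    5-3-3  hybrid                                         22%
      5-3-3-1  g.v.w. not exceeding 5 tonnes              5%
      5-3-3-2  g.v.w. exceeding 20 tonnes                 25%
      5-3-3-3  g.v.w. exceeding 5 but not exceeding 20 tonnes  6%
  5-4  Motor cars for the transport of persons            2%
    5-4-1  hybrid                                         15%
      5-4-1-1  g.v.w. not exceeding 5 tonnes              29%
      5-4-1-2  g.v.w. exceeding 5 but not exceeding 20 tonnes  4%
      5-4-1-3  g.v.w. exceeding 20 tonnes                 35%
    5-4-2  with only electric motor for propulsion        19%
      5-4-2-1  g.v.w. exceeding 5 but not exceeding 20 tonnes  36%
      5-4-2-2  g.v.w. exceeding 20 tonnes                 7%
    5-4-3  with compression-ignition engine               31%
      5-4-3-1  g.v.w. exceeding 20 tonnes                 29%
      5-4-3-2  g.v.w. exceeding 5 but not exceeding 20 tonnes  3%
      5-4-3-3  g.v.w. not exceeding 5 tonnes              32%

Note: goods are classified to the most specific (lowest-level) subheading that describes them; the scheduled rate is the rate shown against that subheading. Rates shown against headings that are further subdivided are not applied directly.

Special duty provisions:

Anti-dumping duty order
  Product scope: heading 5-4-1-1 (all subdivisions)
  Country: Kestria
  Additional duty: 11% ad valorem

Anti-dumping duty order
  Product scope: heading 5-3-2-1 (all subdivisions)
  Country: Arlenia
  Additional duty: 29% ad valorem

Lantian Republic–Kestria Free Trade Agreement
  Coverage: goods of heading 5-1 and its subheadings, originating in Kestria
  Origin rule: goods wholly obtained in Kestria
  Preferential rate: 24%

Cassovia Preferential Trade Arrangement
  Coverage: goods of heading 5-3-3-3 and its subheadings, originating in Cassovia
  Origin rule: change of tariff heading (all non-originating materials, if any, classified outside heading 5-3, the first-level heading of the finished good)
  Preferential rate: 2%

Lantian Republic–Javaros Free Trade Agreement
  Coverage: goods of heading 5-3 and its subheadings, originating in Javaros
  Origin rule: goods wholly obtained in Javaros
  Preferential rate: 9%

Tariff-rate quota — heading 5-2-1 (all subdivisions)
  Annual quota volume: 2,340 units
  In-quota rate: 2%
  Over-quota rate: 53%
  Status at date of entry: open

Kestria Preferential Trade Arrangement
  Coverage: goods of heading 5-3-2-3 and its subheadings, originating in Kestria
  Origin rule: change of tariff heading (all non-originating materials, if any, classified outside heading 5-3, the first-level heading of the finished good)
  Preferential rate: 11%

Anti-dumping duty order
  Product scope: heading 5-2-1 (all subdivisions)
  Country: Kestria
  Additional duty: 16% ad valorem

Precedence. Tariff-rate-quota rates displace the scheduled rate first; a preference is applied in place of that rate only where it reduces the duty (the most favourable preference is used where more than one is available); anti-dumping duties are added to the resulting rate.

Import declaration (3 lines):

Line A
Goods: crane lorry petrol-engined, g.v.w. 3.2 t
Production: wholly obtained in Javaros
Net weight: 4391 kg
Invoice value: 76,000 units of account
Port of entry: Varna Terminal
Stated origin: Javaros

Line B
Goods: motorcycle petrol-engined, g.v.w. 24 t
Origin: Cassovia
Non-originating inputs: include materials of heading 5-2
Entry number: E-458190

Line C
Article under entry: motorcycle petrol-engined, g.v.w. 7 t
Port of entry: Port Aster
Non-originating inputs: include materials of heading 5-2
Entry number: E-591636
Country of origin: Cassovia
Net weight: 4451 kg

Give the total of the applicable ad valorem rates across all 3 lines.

13%

Line A: crane lorry → 5-3; petrol-engined → 5-3-1; g.v.w. 3.2 t → 5-3-1-2. Scheduled 29%. Javaros agreement on 5-3: wholly obtained → 9% available; preferential 9%. → 9%.
Line B: motorcycle → 5-2; petrol-engined → 5-2-1; g.v.w. 24 t → 5-2-1-1. Scheduled 18%. quota on 5-2-1 open → in-quota 2%; Cassovia agreement on 5-3-3-3: 5-2-1-1 not covered. → 2%.
Line C: motorcycle → 5-2; petrol-engined → 5-2-1; g.v.w. 7 t → 5-2-1-3. Scheduled 10%. quota on 5-2-1 open → in-quota 2%; Cassovia agreement on 5-3-3-3: 5-2-1-3 not covered. → 2%.
Sum: 9% + 2% + 2% = 13%.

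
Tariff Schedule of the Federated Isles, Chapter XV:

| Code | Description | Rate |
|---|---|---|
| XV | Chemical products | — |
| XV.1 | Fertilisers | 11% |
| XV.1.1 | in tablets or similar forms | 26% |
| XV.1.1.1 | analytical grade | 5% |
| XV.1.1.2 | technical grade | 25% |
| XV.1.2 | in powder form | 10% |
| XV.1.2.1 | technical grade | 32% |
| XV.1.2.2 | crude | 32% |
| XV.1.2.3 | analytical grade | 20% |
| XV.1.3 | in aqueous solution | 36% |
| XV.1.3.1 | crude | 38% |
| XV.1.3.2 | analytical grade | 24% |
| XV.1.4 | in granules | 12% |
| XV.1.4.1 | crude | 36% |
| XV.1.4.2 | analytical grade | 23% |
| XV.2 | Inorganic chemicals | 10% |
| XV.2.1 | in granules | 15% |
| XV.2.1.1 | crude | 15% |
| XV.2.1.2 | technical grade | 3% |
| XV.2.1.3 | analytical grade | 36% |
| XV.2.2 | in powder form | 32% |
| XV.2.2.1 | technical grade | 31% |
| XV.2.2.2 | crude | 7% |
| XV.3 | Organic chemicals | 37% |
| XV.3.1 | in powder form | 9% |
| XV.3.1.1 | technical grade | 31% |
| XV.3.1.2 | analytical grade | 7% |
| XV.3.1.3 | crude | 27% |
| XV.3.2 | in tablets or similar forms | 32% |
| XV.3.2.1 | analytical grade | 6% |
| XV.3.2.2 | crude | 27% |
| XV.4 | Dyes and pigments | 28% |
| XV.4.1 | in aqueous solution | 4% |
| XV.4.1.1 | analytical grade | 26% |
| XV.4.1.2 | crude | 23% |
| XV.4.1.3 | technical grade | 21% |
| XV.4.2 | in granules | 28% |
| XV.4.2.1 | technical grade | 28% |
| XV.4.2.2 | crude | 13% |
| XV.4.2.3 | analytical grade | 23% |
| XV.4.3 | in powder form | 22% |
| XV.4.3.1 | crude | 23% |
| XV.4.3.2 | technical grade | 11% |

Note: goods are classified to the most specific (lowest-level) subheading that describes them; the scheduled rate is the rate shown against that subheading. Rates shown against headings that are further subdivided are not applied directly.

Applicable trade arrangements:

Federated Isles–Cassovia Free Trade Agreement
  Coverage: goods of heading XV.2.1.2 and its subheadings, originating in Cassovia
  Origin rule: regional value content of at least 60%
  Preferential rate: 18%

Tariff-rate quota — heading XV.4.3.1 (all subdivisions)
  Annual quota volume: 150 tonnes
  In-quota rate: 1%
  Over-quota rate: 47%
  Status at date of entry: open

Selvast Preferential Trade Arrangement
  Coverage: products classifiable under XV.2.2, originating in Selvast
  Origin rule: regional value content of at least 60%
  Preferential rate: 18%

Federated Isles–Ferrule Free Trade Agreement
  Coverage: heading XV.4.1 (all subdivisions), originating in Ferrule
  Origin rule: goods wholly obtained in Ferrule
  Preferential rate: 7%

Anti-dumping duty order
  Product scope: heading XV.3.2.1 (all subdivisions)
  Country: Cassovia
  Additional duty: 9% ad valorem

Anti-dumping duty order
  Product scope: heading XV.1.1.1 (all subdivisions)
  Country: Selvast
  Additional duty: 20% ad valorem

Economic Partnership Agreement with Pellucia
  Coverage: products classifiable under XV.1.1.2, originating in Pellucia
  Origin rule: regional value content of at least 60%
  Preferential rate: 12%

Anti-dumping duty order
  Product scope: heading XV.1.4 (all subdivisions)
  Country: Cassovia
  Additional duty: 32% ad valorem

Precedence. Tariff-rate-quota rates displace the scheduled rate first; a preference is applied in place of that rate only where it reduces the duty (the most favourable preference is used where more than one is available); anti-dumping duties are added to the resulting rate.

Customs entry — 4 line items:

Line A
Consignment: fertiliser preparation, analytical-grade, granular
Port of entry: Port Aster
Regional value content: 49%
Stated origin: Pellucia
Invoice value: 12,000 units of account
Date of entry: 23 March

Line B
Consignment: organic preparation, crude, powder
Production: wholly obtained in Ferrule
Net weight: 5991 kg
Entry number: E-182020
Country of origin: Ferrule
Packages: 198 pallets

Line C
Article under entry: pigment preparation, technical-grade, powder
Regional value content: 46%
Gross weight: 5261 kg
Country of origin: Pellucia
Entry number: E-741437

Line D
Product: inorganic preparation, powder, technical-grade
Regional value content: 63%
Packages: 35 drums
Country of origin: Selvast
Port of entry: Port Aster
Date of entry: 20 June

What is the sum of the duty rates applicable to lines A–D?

Line A: fertiliser → XV.1; granular → XV.1.4; analytical-grade → XV.1.4.2. Scheduled 23%. Pellucia agreement on XV.1.1.2: XV.1.4.2 not covered. → 23%.
Line B: organic → XV.3; powder → XV.3.1; crude → XV.3.1.3. Scheduled 27%. Ferrule agreement on XV.4.1: XV.3.1.3 not covered. → 27%.
Line C: pigment → XV.4; powder → XV.4.3; technical-grade → XV.4.3.2. Scheduled 11%. Pellucia agreement on XV.1.1.2: XV.4.3.2 not covered. → 11%.
Line D: inorganic → XV.2; powder → XV.2.2; technical-grade → XV.2.2.1. Scheduled 31%. Selvast agreement on XV.2.2: RVC ≥ 60% → 18% available; preferential 18%. → 18%.
Sum: 23% + 27% + 11% + 18% = 79%.

79%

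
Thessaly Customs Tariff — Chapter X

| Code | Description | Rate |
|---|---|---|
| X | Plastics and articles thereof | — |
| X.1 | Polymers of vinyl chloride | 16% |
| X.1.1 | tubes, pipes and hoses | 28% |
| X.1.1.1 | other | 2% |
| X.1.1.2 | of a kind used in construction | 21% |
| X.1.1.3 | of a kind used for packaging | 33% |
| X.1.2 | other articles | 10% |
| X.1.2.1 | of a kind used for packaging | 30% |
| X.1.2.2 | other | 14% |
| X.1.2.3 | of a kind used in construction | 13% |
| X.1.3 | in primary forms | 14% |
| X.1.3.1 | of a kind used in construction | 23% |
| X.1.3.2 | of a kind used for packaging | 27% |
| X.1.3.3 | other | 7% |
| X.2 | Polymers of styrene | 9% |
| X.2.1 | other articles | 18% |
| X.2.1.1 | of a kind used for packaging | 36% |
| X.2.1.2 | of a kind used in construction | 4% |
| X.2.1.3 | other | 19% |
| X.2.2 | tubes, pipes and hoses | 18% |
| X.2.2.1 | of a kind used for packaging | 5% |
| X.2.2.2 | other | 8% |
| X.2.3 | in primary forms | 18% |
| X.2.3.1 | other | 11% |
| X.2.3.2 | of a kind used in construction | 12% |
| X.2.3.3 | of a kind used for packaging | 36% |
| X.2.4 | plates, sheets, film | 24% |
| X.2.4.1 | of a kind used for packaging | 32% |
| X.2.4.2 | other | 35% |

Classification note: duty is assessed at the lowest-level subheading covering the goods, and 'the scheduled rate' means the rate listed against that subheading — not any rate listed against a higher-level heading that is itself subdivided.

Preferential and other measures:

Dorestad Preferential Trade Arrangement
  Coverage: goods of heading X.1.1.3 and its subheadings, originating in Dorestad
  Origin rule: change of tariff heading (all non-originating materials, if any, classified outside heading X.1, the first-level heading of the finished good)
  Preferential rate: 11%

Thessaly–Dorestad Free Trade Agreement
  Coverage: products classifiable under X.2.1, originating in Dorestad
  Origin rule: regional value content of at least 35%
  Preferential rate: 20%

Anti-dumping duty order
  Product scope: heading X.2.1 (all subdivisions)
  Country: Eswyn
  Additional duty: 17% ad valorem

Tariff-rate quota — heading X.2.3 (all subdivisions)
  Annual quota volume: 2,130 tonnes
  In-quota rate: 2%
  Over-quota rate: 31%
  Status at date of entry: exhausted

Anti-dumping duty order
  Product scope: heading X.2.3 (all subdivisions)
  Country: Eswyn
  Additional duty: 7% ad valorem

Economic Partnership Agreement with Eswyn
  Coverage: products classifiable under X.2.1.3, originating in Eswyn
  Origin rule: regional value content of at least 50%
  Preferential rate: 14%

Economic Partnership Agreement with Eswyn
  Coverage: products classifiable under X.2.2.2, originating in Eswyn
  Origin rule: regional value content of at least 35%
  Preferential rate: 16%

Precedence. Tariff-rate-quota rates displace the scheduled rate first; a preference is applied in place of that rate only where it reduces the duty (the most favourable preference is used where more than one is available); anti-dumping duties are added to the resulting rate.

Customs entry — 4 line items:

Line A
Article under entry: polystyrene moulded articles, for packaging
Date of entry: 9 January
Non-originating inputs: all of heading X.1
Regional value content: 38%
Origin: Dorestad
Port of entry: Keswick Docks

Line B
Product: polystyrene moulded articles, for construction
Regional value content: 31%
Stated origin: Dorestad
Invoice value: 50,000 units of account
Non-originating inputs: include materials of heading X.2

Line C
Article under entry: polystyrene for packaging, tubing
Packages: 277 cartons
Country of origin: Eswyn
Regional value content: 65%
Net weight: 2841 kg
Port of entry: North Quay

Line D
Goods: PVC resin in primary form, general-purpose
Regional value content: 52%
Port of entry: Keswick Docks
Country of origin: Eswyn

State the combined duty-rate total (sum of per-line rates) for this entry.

Line A: polystyrene → X.2; moulded articles → X.2.1; for packaging → X.2.1.1. Scheduled 36%. Dorestad agreement on X.1.1.3: X.2.1.1 not covered; Dorestad agreement on X.2.1: RVC ≥ 35% → 20% available; preferential 20%. → 20%.
Line B: polystyrene → X.2; moulded articles → X.2.1; for construction → X.2.1.2. Scheduled 4%. Dorestad agreement on X.1.1.3: X.2.1.2 not covered; Dorestad agreement on X.2.1: RVC < 35%. → 4%.
Line C: polystyrene → X.2; tubing → X.2.2; for packaging → X.2.2.1. Scheduled 5%. Eswyn agreement on X.2.1.3: X.2.2.1 not covered; Eswyn agreement on X.2.2.2: X.2.2.1 not covered. → 5%.
Line D: PVC → X.1; resin in primary form → X.1.3; general-purpose → X.1.3.3. Scheduled 7%. Eswyn agreement on X.2.1.3: X.1.3.3 not covered; Eswyn agreement on X.2.2.2: X.1.3.3 not covered. → 7%.
Sum: 20% + 4% + 5% + 7% = 36%.

36%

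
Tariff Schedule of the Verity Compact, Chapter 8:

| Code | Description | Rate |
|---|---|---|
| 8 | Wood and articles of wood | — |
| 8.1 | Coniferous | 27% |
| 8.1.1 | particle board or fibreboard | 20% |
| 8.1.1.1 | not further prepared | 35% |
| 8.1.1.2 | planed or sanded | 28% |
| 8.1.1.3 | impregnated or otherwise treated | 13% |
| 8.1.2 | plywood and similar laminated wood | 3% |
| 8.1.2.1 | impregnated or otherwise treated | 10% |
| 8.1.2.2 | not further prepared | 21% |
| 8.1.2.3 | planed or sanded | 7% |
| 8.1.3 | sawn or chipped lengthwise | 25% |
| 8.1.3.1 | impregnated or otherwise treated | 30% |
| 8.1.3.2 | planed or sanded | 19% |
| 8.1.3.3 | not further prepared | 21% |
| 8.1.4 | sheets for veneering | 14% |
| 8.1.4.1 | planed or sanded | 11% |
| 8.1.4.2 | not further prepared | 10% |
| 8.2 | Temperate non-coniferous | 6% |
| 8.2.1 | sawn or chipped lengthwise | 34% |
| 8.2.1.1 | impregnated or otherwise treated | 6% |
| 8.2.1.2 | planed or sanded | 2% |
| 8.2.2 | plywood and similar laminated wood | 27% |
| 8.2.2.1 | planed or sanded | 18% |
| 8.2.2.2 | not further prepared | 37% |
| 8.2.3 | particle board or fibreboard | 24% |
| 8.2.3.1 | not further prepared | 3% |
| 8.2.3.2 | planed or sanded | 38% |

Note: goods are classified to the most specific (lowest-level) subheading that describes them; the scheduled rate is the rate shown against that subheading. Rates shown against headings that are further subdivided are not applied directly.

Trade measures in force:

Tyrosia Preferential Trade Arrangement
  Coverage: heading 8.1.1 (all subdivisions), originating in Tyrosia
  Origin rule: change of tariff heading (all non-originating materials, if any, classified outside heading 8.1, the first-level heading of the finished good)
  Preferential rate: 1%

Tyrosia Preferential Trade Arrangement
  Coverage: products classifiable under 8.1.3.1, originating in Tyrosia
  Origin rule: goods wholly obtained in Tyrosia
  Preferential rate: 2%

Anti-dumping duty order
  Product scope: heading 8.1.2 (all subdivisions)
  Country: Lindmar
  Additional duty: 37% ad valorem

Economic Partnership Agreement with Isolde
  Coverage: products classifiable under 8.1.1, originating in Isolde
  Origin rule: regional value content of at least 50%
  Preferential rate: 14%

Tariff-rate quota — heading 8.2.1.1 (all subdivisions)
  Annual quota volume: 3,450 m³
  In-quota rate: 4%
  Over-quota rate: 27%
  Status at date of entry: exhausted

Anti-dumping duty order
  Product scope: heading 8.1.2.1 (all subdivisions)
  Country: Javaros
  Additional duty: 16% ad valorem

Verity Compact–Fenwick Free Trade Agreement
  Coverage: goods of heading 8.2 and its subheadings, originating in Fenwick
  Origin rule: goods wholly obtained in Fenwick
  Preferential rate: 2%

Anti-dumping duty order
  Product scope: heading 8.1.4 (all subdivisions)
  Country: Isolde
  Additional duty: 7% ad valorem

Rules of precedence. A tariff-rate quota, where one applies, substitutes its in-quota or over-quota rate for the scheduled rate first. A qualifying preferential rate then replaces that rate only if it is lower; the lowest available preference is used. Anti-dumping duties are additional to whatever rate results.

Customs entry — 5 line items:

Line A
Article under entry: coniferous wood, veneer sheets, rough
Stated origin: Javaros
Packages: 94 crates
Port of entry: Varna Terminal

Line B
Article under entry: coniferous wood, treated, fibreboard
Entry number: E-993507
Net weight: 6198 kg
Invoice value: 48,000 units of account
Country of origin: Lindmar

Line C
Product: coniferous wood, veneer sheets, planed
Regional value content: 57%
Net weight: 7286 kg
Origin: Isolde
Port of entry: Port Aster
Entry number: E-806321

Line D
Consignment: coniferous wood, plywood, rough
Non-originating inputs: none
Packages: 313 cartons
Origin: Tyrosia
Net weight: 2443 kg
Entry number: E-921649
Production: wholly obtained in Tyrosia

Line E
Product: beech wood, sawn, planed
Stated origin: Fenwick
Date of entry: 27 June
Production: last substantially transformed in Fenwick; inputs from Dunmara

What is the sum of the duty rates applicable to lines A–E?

Line A: coniferous → 8.1; veneer sheets → 8.1.4; rough → 8.1.4.2. Scheduled 10%. No special measure applies. → 10%.
Line B: coniferous → 8.1; fibreboard → 8.1.1; treated → 8.1.1.3. Scheduled 13%. No special measure applies. → 13%.
Line C: coniferous → 8.1; veneer sheets → 8.1.4; planed → 8.1.4.1. Scheduled 11%. Isolde agreement on 8.1.1: 8.1.4.1 not covered; anti-dumping (Isolde, 8.1.4): +7%; total 11% + 7% = 18%. → 18%.
Line D: coniferous → 8.1; plywood → 8.1.2; rough → 8.1.2.2. Scheduled 21%. Tyrosia agreement on 8.1.1: 8.1.2.2 not covered; Tyrosia agreement on 8.1.3.1: 8.1.2.2 not covered. → 21%.
Line E: beech → 8.2; sawn → 8.2.1; planed → 8.2.1.2. Scheduled 2%. Fenwick agreement on 8.2: not wholly obtained. → 2%.
Sum: 10% + 13% + 18% + 21% + 2% = 64%.

64%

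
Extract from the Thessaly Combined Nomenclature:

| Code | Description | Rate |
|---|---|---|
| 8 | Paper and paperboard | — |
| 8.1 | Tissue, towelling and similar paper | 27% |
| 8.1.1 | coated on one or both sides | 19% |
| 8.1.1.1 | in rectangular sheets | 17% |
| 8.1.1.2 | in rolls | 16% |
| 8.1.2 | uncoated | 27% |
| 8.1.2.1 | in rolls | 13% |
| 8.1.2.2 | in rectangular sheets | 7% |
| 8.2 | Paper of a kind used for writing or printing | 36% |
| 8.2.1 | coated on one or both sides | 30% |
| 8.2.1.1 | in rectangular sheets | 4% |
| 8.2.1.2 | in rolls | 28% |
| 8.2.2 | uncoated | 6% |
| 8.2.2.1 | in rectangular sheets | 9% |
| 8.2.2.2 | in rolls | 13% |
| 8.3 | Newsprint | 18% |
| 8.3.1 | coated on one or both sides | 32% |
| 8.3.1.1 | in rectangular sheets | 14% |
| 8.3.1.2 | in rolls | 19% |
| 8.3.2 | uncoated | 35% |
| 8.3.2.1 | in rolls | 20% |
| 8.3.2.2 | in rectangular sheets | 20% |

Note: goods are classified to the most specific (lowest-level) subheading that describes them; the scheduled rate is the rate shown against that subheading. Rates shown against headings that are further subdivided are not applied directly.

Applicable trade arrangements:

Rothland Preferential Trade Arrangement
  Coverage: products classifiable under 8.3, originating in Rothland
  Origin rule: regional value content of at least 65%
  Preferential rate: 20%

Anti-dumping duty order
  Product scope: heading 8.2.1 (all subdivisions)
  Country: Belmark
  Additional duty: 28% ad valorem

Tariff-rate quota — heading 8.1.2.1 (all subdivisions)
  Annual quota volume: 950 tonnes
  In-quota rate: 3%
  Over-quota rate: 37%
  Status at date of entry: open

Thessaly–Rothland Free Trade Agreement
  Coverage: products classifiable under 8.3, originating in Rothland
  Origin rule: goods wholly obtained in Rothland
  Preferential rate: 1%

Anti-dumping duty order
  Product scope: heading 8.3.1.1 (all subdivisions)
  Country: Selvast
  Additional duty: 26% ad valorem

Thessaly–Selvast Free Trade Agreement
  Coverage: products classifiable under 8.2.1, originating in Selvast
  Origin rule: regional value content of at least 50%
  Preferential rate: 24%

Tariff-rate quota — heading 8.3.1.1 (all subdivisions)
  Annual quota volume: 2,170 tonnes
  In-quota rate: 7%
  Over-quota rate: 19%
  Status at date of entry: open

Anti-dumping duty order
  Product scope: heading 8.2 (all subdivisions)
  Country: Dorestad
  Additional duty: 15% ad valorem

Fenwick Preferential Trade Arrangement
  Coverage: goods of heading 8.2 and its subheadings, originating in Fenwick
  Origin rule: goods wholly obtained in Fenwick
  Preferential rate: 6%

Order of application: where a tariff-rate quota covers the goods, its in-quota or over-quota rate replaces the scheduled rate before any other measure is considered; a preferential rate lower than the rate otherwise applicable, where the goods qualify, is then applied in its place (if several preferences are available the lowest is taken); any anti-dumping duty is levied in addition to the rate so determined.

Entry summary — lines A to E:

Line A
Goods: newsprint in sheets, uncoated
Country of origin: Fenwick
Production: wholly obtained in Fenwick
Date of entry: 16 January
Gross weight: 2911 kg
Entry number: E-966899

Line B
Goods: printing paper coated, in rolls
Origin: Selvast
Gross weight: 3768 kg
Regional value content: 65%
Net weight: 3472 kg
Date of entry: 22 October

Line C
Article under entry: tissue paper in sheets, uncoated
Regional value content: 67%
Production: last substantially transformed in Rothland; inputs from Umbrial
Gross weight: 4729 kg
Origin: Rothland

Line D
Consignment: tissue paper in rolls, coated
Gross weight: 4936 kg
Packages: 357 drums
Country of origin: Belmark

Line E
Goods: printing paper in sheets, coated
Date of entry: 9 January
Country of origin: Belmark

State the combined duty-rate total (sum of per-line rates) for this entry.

Line A: newsprint → 8.3; uncoated → 8.3.2; in sheets → 8.3.2.2. Scheduled 20%. Fenwick agreement on 8.2: 8.3.2.2 not covered. → 20%.
Line B: printing paper → 8.2; coated → 8.2.1; in rolls → 8.2.1.2. Scheduled 28%. Selvast agreement on 8.2.1: RVC ≥ 50% → 24% available; preferential 24%. → 24%.
Line C: tissue paper → 8.1; uncoated → 8.1.2; in sheets → 8.1.2.2. Scheduled 7%. Rothland agreement on 8.3: 8.1.2.2 not covered; Rothland agreement on 8.3: 8.1.2.2 not covered. → 7%.
Line D: tissue paper → 8.1; coated → 8.1.1; in rolls → 8.1.1.2. Scheduled 16%. No special measure applies. → 16%.
Line E: printing paper → 8.2; coated → 8.2.1; in sheets → 8.2.1.1. Scheduled 4%. anti-dumping (Belmark, 8.2.1): +28%; total 4% + 28% = 32%. → 32%.
Sum: 20% + 24% + 7% + 16% + 32% = 99%.

99%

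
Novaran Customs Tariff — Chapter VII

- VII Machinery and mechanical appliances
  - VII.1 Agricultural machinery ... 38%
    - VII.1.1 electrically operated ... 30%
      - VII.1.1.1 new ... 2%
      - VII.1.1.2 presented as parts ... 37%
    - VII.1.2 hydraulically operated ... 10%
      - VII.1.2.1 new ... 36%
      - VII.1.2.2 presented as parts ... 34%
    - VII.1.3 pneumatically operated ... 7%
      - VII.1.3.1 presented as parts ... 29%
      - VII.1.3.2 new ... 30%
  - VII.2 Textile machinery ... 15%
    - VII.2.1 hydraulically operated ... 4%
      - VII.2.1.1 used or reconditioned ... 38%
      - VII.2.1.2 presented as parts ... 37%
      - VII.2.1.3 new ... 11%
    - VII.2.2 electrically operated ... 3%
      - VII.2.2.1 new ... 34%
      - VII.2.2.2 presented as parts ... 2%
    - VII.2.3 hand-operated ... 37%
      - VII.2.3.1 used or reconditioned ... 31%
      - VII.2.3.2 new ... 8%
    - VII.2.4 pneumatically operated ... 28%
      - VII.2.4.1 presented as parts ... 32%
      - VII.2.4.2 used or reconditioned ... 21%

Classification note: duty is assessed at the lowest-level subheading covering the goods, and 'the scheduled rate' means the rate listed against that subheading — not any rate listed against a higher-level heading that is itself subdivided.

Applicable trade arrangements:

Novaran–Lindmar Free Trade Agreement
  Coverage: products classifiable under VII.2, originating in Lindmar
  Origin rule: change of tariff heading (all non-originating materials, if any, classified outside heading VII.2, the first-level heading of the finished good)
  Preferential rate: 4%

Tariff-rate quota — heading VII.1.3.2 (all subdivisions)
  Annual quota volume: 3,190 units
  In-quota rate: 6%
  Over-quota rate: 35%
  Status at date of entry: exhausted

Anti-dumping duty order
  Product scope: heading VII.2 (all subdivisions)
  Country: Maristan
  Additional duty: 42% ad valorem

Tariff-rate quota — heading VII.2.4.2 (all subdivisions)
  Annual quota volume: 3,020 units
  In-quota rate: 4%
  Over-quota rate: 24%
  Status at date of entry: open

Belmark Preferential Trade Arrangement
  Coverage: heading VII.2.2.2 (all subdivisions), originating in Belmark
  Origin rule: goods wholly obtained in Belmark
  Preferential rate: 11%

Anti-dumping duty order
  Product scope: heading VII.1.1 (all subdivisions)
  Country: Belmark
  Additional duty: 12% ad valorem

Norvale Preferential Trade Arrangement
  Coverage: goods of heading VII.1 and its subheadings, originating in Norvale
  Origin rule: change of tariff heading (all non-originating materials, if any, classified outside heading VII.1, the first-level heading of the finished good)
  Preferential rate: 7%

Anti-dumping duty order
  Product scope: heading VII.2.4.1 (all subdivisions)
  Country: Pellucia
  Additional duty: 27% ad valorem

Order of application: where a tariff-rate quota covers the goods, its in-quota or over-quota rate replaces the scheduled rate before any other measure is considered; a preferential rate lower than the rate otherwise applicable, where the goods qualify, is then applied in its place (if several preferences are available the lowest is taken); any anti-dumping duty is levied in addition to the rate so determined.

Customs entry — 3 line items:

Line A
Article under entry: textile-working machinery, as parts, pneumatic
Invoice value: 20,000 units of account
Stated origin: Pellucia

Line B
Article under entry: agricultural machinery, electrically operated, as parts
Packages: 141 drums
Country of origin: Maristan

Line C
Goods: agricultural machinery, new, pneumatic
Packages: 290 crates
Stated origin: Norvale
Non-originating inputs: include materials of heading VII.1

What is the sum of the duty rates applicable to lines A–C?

Line A: textile-working → VII.2; pneumatic → VII.2.4; as parts → VII.2.4.1. Scheduled 32%. anti-dumping (Pellucia, VII.2.4.1): +27%; total 32% + 27% = 59%. → 59%.
Line B: agricultural → VII.1; electrically operated → VII.1.1; as parts → VII.1.1.2. Scheduled 37%. No special measure applies. → 37%.
Line C: agricultural → VII.1; pneumatic → VII.1.3; new → VII.1.3.2. Scheduled 30%. quota on VII.1.3.2 exhausted → over-quota 35%; Norvale agreement on VII.1: CTH not met. → 35%.
Sum: 59% + 37% + 35% = 131%.

131%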